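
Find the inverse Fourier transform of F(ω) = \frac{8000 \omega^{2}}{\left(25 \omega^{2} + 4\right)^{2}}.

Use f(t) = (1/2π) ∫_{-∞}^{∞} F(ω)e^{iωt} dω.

f(t) = 8 \left(1 - \frac{2 \left|{t}\right|}{5}\right) e^{- \frac{2 \left|{t}\right|}{5}}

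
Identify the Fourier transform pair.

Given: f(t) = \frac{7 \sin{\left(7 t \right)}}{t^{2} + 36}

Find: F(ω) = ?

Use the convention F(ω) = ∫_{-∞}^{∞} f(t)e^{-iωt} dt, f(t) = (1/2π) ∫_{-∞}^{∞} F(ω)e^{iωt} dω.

F(ω) = \frac{7 i \pi e^{- 6 \left|{\omega + 7}\right|}}{12} - \frac{7 i \pi e^{- 6 \left|{\omega - 7}\right|}}{12}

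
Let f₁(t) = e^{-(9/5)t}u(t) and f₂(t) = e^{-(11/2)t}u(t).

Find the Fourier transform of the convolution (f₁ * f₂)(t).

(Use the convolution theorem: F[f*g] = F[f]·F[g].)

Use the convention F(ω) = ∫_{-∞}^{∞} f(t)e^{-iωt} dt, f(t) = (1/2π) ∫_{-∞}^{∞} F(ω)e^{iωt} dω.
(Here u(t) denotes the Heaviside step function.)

F[f₁*f₂](ω) = \frac{10}{- 10 \omega^{2} + 73 i \omega + 99}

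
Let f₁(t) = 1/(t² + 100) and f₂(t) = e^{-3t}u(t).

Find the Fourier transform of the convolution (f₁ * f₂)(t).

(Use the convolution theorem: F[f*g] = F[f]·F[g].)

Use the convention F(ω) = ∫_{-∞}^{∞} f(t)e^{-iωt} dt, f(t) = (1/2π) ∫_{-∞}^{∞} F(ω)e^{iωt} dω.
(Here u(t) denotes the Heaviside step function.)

F[f₁*f₂](ω) = \frac{\pi e^{- 10 \left|{\omega}\right|}}{10 \left(i \omega + 3\right)}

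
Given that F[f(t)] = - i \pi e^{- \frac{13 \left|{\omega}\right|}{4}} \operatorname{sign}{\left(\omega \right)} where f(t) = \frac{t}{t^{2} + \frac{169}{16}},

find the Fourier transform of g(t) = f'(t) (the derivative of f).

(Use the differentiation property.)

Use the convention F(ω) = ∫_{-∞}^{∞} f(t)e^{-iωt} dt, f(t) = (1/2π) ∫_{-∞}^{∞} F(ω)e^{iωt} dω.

F[g](ω) = \pi \omega e^{- \frac{13 \left|{\omega}\right|}{4}} \operatorname{sign}{\left(\omega \right)}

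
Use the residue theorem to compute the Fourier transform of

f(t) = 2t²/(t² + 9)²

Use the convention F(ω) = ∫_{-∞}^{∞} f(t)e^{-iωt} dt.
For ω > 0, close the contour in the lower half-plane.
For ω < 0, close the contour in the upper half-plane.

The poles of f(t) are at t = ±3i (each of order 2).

Let g(z) = f(z)e^{-iωz}; for large |z| the factor e^{-iωz} decays in the lower half-plane when ω > 0 and in the upper half-plane when ω < 0.

Case ω > 0 (lower half-plane, clockwise contour ⇒ F(ω) = -2πi·ΣRes):
  Res_{z = - 3 i} g(z) = \frac{i \left(1 - 3 \omega\right) e^{- 3 \omega}}{6} (pole of order 2)
  F(ω) = -2πi·ΣRes = \frac{\pi \left(1 - 3 \omega\right) e^{- 3 \omega}}{3}

Case ω < 0 (upper half-plane, counterclockwise contour ⇒ F(ω) = +2πi·ΣRes):
  Res_{z = 3 i} g(z) = \frac{i \left(- 3 \omega - 1\right) e^{3 \omega}}{6} (pole of order 2)
  F(ω) = 2πi·ΣRes = \frac{\pi \left(3 \omega + 1\right) e^{3 \omega}}{3}

Both cases combine into a single formula in |ω|:

F(ω) = \frac{\pi \left(1 - 3 \left|{\omega}\right|\right) e^{- 3 \left|{\omega}\right|}}{3}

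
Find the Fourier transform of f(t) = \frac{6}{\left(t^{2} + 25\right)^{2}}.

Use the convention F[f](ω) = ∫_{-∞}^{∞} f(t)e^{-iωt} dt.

F(ω) = \frac{3 \pi \left(5 \left|{\omega}\right| + 1\right) e^{- 5 \left|{\omega}\right|}}{125}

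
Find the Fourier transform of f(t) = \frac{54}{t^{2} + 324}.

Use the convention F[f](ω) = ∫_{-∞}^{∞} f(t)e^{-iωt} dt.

F(ω) = 3 \pi e^{- 18 \left|{\omega}\right|}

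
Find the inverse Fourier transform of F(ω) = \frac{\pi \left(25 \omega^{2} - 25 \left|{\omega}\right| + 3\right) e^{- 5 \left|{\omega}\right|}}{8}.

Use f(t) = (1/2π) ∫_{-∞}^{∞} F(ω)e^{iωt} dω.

f(t) = \frac{5 t^{4}}{\left(t^{2} + 25\right)^{3}}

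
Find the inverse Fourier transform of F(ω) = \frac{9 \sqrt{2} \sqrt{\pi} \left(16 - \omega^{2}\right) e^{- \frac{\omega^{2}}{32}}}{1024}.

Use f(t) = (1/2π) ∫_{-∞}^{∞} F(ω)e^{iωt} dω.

f(t) = 9 t^{2} e^{- 8 t^{2}}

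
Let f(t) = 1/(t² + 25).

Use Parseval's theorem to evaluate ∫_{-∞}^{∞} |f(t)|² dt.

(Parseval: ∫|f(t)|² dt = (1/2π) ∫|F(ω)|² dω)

∫|f(t)|² dt = \frac{\pi}{250}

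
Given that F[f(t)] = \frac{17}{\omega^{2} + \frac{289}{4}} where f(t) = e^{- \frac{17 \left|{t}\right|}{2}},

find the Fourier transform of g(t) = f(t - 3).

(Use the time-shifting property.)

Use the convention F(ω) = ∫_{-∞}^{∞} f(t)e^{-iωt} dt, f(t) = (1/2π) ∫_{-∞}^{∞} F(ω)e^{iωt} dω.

F[g](ω) = \frac{68 e^{- 3 i \omega}}{4 \omega^{2} + 289}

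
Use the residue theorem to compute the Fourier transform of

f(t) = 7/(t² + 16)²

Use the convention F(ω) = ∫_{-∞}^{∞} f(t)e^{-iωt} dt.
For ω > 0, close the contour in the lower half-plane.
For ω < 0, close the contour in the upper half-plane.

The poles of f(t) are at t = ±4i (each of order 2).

Let g(z) = f(z)e^{-iωz}; for large |z| the factor e^{-iωz} decays in the lower half-plane when ω > 0 and in the upper half-plane when ω < 0.

Case ω > 0 (lower half-plane, clockwise contour ⇒ F(ω) = -2πi·ΣRes):
  Res_{z = - 4 i} g(z) = \frac{7 i \left(4 \omega + 1\right) e^{- 4 \omega}}{256} (pole of order 2)
  F(ω) = -2πi·ΣRes = \frac{7 \pi \left(4 \omega + 1\right) e^{- 4 \omega}}{128}

Case ω < 0 (upper half-plane, counterclockwise contour ⇒ F(ω) = +2πi·ΣRes):
  Res_{z = 4 i} g(z) = \frac{7 i \left(4 \omega - 1\right) e^{4 \omega}}{256} (pole of order 2)
  F(ω) = 2πi·ΣRes = \frac{7 \pi \left(1 - 4 \omega\right) e^{4 \omega}}{128}

Both cases combine into a single formula in |ω|:

F(ω) = \frac{7 \pi \left(4 \left|{\omega}\right| + 1\right) e^{- 4 \left|{\omega}\right|}}{128}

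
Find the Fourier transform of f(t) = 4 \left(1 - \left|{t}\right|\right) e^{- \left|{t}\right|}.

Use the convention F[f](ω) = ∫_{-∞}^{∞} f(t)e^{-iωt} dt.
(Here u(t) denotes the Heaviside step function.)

F(ω) = \frac{16 \omega^{2}}{\left(\omega^{2} + 1\right)^{2}}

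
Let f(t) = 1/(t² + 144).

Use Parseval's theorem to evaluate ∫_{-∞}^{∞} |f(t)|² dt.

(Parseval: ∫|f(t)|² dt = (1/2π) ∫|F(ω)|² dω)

∫|f(t)|² dt = \frac{\pi}{3456}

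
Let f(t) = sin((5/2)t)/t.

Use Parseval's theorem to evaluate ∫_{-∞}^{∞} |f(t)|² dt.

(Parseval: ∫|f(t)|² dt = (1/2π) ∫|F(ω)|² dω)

∫|f(t)|² dt = \frac{5 \pi}{2}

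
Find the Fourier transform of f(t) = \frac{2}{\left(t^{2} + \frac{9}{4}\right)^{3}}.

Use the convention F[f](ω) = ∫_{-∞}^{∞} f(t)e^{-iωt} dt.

F(ω) = \frac{2 \pi \left(3 \omega^{2} + 6 \left|{\omega}\right| + 4\right) e^{- \frac{3 \left|{\omega}\right|}{2}}}{81}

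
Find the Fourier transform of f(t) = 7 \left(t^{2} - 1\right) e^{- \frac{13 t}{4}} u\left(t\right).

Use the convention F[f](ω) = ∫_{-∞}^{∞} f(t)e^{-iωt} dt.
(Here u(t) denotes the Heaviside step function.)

F(ω) = \frac{28 \left(128 i \omega - \left(4 i \omega + 13\right)^{3} + 416\right)}{\left(4 i \omega + 13\right)^{4}}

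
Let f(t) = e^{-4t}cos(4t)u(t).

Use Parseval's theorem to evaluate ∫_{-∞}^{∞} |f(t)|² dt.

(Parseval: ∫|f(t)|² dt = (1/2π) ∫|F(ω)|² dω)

∫|f(t)|² dt = \frac{3}{32}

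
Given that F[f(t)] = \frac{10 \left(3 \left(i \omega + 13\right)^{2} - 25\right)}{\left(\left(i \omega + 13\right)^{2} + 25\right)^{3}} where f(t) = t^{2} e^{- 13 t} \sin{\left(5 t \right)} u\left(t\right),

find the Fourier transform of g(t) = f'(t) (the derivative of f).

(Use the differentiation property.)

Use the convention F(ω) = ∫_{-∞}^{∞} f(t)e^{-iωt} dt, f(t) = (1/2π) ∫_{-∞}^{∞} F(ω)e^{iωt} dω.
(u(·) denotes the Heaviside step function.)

F[g](ω) = \frac{10 i \omega \left(3 \left(i \omega + 13\right)^{2} - 25\right)}{\left(\left(i \omega + 13\right)^{2} + 25\right)^{3}}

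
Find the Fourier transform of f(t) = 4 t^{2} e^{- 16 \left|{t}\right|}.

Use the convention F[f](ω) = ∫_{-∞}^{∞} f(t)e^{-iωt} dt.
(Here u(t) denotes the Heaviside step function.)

F(ω) = \frac{256 \left(256 - 3 \omega^{2}\right)}{\left(\omega^{2} + 256\right)^{3}}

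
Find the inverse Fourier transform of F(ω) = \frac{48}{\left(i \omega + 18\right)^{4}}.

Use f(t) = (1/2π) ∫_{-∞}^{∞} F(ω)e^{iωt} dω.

f(t) = 8 t^{3} e^{- 18 t} u\left(t\right)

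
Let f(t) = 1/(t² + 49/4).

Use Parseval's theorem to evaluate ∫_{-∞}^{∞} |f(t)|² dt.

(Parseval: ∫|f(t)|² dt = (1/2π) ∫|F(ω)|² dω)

∫|f(t)|² dt = \frac{4 \pi}{343}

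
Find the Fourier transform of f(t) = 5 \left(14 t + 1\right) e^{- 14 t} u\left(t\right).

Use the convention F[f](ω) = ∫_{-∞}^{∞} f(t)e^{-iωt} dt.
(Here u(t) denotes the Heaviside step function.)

F(ω) = \frac{5 \left(- i \omega - 28\right)}{\omega^{2} - 28 i \omega - 196}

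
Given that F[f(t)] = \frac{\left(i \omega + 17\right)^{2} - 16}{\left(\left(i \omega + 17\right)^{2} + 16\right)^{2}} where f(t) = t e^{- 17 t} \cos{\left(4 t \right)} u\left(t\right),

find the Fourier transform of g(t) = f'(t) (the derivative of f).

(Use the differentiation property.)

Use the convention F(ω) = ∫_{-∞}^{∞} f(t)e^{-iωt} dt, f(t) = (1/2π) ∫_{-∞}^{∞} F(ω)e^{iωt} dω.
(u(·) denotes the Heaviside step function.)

F[g](ω) = \frac{i \omega \left(\left(i \omega + 17\right)^{2} - 16\right)}{\left(\left(i \omega + 17\right)^{2} + 16\right)^{2}}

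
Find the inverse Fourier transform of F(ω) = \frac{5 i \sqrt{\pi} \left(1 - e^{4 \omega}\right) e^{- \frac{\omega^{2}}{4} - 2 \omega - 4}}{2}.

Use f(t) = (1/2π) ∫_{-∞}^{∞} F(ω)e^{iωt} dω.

f(t) = 5 e^{- t^{2}} \sin{\left(4 t \right)}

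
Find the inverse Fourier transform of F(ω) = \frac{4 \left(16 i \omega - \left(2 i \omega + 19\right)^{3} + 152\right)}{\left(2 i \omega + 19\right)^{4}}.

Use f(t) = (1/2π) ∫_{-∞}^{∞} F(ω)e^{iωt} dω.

f(t) = 2 \left(t^{2} - 1\right) e^{- \frac{19 t}{2}} u\left(t\right)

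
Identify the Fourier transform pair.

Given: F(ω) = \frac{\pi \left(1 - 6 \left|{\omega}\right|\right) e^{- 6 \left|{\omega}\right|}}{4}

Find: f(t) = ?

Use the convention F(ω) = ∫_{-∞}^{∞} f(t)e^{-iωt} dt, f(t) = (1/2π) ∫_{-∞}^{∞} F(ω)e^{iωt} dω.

f(t) = \frac{3 t^{2}}{\left(t^{2} + 36\right)^{2}}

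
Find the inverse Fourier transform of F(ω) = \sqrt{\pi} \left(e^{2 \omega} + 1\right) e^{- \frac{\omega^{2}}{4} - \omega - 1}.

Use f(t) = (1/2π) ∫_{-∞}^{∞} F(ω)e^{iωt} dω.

f(t) = 2 e^{- t^{2}} \cos{\left(2 t \right)}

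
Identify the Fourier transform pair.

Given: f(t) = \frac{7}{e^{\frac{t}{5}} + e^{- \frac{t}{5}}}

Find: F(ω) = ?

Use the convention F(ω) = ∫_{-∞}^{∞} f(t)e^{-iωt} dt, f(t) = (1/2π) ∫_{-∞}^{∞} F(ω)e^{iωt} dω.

F(ω) = \frac{35 \pi}{2 \cosh{\left(\frac{5 \pi \omega}{2} \right)}}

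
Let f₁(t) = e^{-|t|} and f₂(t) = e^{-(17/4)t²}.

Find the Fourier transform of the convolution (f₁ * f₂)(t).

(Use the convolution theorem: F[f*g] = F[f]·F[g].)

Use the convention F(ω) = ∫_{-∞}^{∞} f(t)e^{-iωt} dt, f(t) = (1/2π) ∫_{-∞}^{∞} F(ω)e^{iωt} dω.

F[f₁*f₂](ω) = \frac{4 \sqrt{17} \sqrt{\pi} e^{- \frac{\omega^{2}}{17}}}{17 \left(\omega^{2} + 1\right)}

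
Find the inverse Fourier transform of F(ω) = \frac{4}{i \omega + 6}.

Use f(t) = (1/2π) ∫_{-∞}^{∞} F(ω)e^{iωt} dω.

f(t) = 4 e^{- 6 t} u\left(t\right)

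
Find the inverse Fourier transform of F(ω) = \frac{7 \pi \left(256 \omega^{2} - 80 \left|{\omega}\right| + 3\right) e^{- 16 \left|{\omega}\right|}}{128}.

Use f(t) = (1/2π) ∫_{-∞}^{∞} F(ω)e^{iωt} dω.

f(t) = \frac{7 t^{4}}{\left(t^{2} + 256\right)^{3}}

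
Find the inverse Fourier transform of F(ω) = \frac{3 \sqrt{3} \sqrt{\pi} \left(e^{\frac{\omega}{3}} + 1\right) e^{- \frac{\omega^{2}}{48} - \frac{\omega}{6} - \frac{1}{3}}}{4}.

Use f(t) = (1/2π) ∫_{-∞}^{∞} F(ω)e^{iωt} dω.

f(t) = 9 e^{- 12 t^{2}} \cos{\left(4 t \right)}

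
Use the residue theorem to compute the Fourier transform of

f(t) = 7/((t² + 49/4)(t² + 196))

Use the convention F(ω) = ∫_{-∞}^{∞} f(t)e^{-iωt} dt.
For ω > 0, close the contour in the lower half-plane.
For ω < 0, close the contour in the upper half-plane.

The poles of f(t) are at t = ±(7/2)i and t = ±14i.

Let g(z) = f(z)e^{-iωz}; for large |z| the factor e^{-iωz} decays in the lower half-plane when ω > 0 and in the upper half-plane when ω < 0.

Case ω > 0 (lower half-plane, clockwise contour ⇒ F(ω) = -2πi·ΣRes):
  Res_{z = - \frac{7 i}{2}} g(z) = \frac{4 i e^{- \frac{7 \omega}{2}}}{735}
  Res_{z = - 14 i} g(z) = - \frac{i e^{- 14 \omega}}{735}
  F(ω) = -2πi·ΣRes = - \frac{2 \pi e^{- 14 \omega}}{735} + \frac{8 \pi e^{- \frac{7 \omega}{2}}}{735}

Case ω < 0 (upper half-plane, counterclockwise contour ⇒ F(ω) = +2πi·ΣRes):
  Res_{z = \frac{7 i}{2}} g(z) = - \frac{4 i e^{\frac{7 \omega}{2}}}{735}
  Res_{z = 14 i} g(z) = \frac{i e^{14 \omega}}{735}
  F(ω) = 2πi·ΣRes = \frac{2 \pi \left(4 e^{\frac{7 \omega}{2}} - e^{14 \omega}\right)}{735}

Both cases combine into a single formula in |ω|:

F(ω) = - \frac{2 \pi e^{- 14 \left|{\omega}\right|}}{735} + \frac{8 \pi e^{- \frac{7 \left|{\omega}\right|}{2}}}{735}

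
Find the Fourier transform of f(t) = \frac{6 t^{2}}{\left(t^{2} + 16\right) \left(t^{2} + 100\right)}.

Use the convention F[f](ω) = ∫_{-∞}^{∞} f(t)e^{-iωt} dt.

F(ω) = \frac{\pi \left(5 - 2 e^{6 \left|{\omega}\right|}\right) e^{- 10 \left|{\omega}\right|}}{7}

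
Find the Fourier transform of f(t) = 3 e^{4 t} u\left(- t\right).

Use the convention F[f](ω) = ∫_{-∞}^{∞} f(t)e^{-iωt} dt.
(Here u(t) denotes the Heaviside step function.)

F(ω) = - \frac{3}{i \omega - 4}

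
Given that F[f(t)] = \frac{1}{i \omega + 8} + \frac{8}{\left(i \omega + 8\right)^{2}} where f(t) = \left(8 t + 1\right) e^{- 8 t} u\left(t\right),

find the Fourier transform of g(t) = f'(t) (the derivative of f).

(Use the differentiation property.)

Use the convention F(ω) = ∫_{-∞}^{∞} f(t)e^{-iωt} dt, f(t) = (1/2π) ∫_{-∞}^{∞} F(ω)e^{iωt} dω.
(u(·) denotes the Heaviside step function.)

F[g](ω) = \frac{\omega \left(\omega - 16 i\right)}{\omega^{2} - 16 i \omega - 64}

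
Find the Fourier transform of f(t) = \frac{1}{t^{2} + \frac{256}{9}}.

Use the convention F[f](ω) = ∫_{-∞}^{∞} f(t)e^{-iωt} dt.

F(ω) = \frac{3 \pi e^{- \frac{16 \left|{\omega}\right|}{3}}}{16}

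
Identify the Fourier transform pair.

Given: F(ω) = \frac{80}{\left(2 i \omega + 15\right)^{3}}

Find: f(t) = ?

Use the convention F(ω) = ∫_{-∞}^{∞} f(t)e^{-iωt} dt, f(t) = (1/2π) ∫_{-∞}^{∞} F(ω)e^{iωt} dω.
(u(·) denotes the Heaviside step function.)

f(t) = 5 t^{2} e^{- \frac{15 t}{2}} u\left(t\right)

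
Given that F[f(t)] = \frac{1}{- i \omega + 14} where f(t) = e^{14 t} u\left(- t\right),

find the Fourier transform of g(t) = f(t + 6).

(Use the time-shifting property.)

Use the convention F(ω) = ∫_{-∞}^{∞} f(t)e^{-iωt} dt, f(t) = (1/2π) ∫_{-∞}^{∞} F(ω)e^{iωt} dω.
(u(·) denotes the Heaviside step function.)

F[g](ω) = - \frac{e^{6 i \omega}}{i \omega - 14}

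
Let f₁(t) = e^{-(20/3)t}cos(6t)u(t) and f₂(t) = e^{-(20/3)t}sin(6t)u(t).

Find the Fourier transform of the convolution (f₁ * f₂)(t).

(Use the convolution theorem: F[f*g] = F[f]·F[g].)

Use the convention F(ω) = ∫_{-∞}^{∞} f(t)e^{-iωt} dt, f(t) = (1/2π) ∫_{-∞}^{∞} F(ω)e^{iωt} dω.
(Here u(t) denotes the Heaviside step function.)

F[f₁*f₂](ω) = \frac{162 \left(3 i \omega + 20\right)}{\left(\left(3 i \omega + 20\right)^{2} + 324\right)^{2}}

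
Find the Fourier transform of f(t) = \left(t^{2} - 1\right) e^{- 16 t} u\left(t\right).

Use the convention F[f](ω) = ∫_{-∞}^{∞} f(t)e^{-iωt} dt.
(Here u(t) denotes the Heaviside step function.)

F(ω) = \frac{2 i \omega - \left(i \omega + 16\right)^{3} + 32}{\left(i \omega + 16\right)^{4}}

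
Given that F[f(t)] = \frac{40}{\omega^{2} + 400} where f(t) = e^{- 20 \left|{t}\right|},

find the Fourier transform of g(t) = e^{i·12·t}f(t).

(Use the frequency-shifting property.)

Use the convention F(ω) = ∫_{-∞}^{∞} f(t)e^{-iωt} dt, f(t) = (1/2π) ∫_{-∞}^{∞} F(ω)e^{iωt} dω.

F[g](ω) = \frac{40}{\left(\omega - 12\right)^{2} + 400}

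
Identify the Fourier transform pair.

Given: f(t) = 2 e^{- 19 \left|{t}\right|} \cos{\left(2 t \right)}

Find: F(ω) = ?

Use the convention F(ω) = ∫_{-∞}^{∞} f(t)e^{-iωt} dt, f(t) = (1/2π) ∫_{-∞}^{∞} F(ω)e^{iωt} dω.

F(ω) = \frac{76 \left(\omega^{2} + 365\right)}{\omega^{4} + 714 \omega^{2} + 133225}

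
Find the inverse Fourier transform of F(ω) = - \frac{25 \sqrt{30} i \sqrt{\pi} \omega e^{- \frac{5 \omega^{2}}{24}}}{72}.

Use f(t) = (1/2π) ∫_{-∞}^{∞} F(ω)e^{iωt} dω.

f(t) = 5 t e^{- \frac{6 t^{2}}{5}}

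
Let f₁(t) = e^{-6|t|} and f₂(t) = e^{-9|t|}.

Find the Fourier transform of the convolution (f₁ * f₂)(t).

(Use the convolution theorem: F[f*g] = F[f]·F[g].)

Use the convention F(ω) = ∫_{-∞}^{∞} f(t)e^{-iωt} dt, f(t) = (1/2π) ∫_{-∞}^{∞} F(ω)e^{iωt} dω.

F[f₁*f₂](ω) = \frac{216}{\left(\omega^{2} + 36\right) \left(\omega^{2} + 81\right)}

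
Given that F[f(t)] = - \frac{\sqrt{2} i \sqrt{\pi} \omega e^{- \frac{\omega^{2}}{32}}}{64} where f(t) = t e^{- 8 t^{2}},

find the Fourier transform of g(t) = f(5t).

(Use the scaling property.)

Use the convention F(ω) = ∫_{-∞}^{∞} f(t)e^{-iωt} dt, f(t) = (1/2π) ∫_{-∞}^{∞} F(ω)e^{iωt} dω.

F[g](ω) = - \frac{\sqrt{2} i \sqrt{\pi} \omega e^{- \frac{\omega^{2}}{800}}}{1600}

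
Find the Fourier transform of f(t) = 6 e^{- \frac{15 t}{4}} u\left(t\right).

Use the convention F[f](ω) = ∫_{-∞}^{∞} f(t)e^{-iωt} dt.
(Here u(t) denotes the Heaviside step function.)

F(ω) = \frac{24}{4 i \omega + 15}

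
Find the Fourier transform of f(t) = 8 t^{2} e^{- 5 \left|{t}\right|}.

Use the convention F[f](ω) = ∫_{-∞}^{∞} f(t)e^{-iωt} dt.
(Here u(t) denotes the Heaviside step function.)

F(ω) = \frac{160 \left(25 - 3 \omega^{2}\right)}{\left(\omega^{2} + 25\right)^{3}}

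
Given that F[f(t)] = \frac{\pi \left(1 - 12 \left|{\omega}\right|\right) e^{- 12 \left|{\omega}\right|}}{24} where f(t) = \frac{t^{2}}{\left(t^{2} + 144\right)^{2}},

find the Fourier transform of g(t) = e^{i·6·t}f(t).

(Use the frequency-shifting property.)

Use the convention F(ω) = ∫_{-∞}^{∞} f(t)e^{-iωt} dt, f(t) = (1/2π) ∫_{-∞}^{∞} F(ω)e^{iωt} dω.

F[g](ω) = \frac{\pi \left(1 - 12 \left|{\omega - 6}\right|\right) e^{- 12 \left|{\omega - 6}\right|}}{24}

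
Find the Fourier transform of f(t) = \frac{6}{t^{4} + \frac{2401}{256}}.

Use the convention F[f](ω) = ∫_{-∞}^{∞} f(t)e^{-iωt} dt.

F(ω) = \frac{384 \pi e^{- \frac{7 \sqrt{2} \left|{\omega}\right|}{8}} \sin{\left(\frac{7 \sqrt{2} \left|{\omega}\right|}{8} + \frac{\pi}{4} \right)}}{343}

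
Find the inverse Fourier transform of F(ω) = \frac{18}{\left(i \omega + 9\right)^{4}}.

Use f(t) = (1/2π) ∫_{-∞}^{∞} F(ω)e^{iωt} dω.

f(t) = 3 t^{3} e^{- 9 t} u\left(t\right)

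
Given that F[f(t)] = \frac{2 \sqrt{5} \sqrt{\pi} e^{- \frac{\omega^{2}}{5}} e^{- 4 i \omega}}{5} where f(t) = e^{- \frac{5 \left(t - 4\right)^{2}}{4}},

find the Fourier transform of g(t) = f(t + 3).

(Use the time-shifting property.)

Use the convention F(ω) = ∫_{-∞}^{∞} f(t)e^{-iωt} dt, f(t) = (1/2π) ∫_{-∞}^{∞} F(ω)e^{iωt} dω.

F[g](ω) = \frac{2 \sqrt{5} \sqrt{\pi} e^{- \omega \left(\frac{\omega}{5} + i\right)}}{5}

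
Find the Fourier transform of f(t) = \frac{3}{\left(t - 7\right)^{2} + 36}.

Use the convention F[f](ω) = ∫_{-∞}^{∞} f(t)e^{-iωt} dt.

F(ω) = \frac{\pi e^{- 7 i \omega - 6 \left|{\omega}\right|}}{2}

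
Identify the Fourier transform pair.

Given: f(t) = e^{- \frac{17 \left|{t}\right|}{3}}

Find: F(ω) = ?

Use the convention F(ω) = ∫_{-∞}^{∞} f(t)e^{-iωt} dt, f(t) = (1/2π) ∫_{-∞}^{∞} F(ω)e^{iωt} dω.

F(ω) = \frac{102}{9 \omega^{2} + 289}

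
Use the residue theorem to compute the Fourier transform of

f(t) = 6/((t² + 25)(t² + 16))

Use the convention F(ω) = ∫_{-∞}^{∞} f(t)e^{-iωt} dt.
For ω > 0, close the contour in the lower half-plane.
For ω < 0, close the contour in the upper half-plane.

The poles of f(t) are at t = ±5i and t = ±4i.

Let g(z) = f(z)e^{-iωz}; for large |z| the factor e^{-iωz} decays in the lower half-plane when ω > 0 and in the upper half-plane when ω < 0.

Case ω > 0 (lower half-plane, clockwise contour ⇒ F(ω) = -2πi·ΣRes):
  Res_{z = - 5 i} g(z) = - \frac{i e^{- 5 \omega}}{15}
  Res_{z = - 4 i} g(z) = \frac{i e^{- 4 \omega}}{12}
  F(ω) = -2πi·ΣRes = \frac{\pi \left(5 e^{\omega} - 4\right) e^{- 5 \omega}}{30}

Case ω < 0 (upper half-plane, counterclockwise contour ⇒ F(ω) = +2πi·ΣRes):
  Res_{z = 5 i} g(z) = \frac{i e^{5 \omega}}{15}
  Res_{z = 4 i} g(z) = - \frac{i e^{4 \omega}}{12}
  F(ω) = 2πi·ΣRes = \frac{\pi \left(5 - 4 e^{\omega}\right) e^{4 \omega}}{30}

Both cases combine into a single formula in |ω|:

F(ω) = \frac{\pi \left(5 e^{\left|{\omega}\right|} - 4\right) e^{- 5 \left|{\omega}\right|}}{30}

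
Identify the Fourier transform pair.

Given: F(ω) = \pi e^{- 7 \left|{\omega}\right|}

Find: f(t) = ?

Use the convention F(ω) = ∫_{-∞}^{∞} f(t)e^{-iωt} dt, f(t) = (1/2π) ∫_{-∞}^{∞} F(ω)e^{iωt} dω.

f(t) = \frac{7}{t^{2} + 49}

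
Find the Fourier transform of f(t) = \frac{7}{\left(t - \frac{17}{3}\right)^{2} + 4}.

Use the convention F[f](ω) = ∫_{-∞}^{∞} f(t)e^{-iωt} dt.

F(ω) = \frac{7 \pi e^{- \frac{17 i \omega}{3} - 2 \left|{\omega}\right|}}{2}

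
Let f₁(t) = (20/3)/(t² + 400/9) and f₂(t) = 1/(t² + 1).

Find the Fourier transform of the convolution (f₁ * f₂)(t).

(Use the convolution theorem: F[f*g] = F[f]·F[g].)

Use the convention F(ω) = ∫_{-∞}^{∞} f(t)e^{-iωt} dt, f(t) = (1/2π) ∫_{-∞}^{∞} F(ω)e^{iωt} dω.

F[f₁*f₂](ω) = \pi^{2} e^{- \frac{23 \left|{\omega}\right|}{3}}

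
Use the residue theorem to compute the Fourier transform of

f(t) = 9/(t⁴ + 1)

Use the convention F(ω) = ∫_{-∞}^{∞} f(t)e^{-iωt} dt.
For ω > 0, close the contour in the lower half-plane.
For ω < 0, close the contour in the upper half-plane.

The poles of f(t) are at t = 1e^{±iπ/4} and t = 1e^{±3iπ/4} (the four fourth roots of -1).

Let g(z) = f(z)e^{-iωz}; for large |z| the factor e^{-iωz} decays in the lower half-plane when ω > 0 and in the upper half-plane when ω < 0.

Case ω > 0 (lower half-plane, clockwise contour ⇒ F(ω) = -2πi·ΣRes):
  Res_{z = - \frac{\sqrt{2}}{2} - \frac{\sqrt{2} i}{2}} g(z) = \frac{9 \sqrt{2} i \left(1 - i\right) e^{\frac{\sqrt{2} \omega \left(-1 + i\right)}{2}}}{8}
  Res_{z = \frac{\sqrt{2}}{2} - \frac{\sqrt{2} i}{2}} g(z) = \frac{9 \sqrt{2} i \left(1 + i\right) e^{- \frac{\sqrt{2} \omega \left(1 + i\right)}{2}}}{8}
  F(ω) = -2πi·ΣRes = \frac{9 \sqrt{2} \pi \left(1 - i\right) \left(e^{\sqrt{2} i \omega} + i\right) e^{- \frac{\sqrt{2} \omega \left(1 + i\right)}{2}}}{4} = 9 \pi e^{- \frac{\sqrt{2} \omega}{2}} \sin{\left(\frac{\sqrt{2} \omega}{2} + \frac{\pi}{4} \right)}

Case ω < 0 (upper half-plane, counterclockwise contour ⇒ F(ω) = +2πi·ΣRes):
  Res_{z = \frac{\sqrt{2}}{2} + \frac{\sqrt{2} i}{2}} g(z) = \frac{9 \sqrt{2} i \left(-1 + i\right) e^{\frac{\sqrt{2} \omega \left(1 - i\right)}{2}}}{8}
  Res_{z = - \frac{\sqrt{2}}{2} + \frac{\sqrt{2} i}{2}} g(z) = \frac{9 \sqrt{2} \left(1 - i\right) e^{\frac{\sqrt{2} \omega \left(1 + i\right)}{2}}}{8}
  F(ω) = 2πi·ΣRes = - \frac{9 \sqrt{2} i \pi \left(i \left(1 - i\right) e^{\frac{\sqrt{2} \omega \left(1 - i\right)}{2}} - \left(1 - i\right) e^{\frac{\sqrt{2} \omega \left(1 + i\right)}{2}}\right)}{4} = 9 \pi e^{\frac{\sqrt{2} \omega}{2}} \cos{\left(\frac{\sqrt{2} \omega}{2} + \frac{\pi}{4} \right)}

Both cases combine into a single formula in |ω|:

F(ω) = 9 \pi e^{- \frac{\sqrt{2} \left|{\omega}\right|}{2}} \sin{\left(\frac{\sqrt{2} \left|{\omega}\right|}{2} + \frac{\pi}{4} \right)}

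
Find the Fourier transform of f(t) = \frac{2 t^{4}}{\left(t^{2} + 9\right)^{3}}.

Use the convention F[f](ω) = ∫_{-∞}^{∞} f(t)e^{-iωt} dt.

F(ω) = \frac{\pi \left(3 \omega^{2} - 5 \left|{\omega}\right| + 1\right) e^{- 3 \left|{\omega}\right|}}{4}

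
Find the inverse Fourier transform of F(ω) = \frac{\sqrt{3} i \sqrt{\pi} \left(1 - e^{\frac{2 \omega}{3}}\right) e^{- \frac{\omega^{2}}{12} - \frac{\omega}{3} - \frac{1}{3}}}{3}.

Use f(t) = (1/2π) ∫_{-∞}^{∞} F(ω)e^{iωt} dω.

f(t) = 2 e^{- 3 t^{2}} \sin{\left(2 t \right)}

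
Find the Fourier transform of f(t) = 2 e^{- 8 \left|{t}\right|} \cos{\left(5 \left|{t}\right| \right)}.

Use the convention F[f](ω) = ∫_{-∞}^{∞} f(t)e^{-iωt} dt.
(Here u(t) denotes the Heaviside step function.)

F(ω) = \frac{32 \left(\omega^{2} + 89\right)}{\omega^{4} + 78 \omega^{2} + 7921}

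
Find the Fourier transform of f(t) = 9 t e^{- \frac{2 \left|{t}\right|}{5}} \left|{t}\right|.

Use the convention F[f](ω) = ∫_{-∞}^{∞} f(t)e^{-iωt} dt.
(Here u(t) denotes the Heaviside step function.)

F(ω) = \frac{22500 i \omega \left(25 \omega^{2} - 12\right)}{\left(25 \omega^{2} + 4\right)^{3}}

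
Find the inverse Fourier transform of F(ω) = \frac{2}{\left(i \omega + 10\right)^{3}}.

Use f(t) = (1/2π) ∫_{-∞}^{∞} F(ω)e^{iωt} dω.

f(t) = t^{2} e^{- 10 t} u\left(t\right)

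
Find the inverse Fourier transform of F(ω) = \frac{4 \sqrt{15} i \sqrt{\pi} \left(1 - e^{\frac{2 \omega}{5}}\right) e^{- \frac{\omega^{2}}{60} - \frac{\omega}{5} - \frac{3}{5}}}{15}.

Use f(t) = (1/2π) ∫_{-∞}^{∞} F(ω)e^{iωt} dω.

f(t) = 8 e^{- 15 t^{2}} \sin{\left(6 t \right)}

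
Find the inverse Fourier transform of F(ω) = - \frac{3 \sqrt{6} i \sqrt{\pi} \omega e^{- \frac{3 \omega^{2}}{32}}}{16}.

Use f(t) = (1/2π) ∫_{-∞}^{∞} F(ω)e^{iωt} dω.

f(t) = 4 t e^{- \frac{8 t^{2}}{3}}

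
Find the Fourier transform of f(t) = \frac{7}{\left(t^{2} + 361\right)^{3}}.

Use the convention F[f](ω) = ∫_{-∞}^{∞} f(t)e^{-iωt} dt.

F(ω) = \frac{7 \pi \left(361 \omega^{2} + 57 \left|{\omega}\right| + 3\right) e^{- 19 \left|{\omega}\right|}}{19808792}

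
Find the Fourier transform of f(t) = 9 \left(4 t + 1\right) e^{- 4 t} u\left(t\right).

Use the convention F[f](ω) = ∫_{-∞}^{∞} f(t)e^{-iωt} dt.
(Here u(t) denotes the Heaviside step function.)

F(ω) = \frac{9 \left(- i \omega - 8\right)}{\omega^{2} - 8 i \omega - 16}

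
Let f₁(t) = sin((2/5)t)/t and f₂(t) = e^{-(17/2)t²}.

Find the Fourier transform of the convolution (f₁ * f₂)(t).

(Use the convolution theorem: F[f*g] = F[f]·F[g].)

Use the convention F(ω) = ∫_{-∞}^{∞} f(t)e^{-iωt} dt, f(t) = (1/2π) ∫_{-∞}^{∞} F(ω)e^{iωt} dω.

F[f₁*f₂](ω) = \begin{cases} \frac{\sqrt{34} \pi^{\frac{3}{2}} e^{- \frac{\omega^{2}}{34}}}{17} & \text{for}\: \omega > - \frac{2}{5} \wedge \omega < \frac{2}{5} \\0 & \text{otherwise} \end{cases}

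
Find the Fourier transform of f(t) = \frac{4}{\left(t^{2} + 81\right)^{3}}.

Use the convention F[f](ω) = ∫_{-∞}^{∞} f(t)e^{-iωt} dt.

F(ω) = \frac{\pi \left(27 \omega^{2} + 9 \left|{\omega}\right| + 1\right) e^{- 9 \left|{\omega}\right|}}{39366}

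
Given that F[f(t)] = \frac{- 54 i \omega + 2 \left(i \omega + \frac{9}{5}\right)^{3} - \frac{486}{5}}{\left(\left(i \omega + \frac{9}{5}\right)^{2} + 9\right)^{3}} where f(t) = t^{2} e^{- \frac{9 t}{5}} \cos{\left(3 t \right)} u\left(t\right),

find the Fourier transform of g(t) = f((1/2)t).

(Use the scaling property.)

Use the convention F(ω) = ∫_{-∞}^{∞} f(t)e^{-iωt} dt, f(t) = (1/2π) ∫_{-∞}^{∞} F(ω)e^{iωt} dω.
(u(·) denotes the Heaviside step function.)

F[g](ω) = \frac{500 \left(- 6750 i \omega + \left(10 i \omega + 9\right)^{3} - 6075\right)}{\left(\left(10 i \omega + 9\right)^{2} + 225\right)^{3}}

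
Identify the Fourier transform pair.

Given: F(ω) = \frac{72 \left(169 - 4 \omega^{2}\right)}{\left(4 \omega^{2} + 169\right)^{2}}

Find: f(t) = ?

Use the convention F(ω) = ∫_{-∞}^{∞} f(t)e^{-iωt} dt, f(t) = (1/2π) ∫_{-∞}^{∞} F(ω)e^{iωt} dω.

f(t) = 9 e^{- \frac{13 \left|{t}\right|}{2}} \left|{t}\right|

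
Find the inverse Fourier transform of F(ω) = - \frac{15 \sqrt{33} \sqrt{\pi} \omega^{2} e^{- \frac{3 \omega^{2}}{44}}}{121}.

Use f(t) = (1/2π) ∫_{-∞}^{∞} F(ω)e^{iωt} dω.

f(t) = 5 \left(\frac{44 t^{2}}{3} - 2\right) e^{- \frac{11 t^{2}}{3}}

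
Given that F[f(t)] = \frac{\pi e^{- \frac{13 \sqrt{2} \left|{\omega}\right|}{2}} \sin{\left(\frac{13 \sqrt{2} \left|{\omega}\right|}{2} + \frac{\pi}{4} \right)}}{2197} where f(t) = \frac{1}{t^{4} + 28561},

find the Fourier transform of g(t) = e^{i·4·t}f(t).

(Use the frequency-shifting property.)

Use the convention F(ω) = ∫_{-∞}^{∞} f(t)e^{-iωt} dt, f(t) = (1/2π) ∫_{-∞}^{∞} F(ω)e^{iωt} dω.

F[g](ω) = \frac{\pi e^{- \frac{13 \sqrt{2} \left|{\omega - 4}\right|}{2}} \sin{\left(\frac{13 \sqrt{2} \left|{\omega - 4}\right|}{2} + \frac{\pi}{4} \right)}}{2197}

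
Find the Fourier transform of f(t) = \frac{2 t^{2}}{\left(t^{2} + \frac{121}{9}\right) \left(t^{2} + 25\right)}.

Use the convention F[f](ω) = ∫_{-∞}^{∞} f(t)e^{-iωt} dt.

F(ω) = \frac{45 \pi e^{- 5 \left|{\omega}\right|}}{52} - \frac{33 \pi e^{- \frac{11 \left|{\omega}\right|}{3}}}{52}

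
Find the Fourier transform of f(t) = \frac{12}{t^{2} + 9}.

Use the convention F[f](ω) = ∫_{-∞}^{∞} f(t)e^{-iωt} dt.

F(ω) = 4 \pi e^{- 3 \left|{\omega}\right|}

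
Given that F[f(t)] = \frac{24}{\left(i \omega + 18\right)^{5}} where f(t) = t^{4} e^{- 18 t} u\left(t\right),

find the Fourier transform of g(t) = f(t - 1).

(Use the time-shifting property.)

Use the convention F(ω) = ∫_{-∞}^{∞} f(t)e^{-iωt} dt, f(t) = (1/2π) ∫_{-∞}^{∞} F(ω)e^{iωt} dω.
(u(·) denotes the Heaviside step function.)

F[g](ω) = \frac{24 e^{- i \omega}}{\left(i \omega + 18\right)^{5}}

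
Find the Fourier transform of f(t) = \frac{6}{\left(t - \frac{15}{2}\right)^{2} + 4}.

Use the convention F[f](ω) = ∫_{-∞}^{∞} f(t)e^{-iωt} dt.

F(ω) = 3 \pi e^{- \frac{15 i \omega}{2} - 2 \left|{\omega}\right|}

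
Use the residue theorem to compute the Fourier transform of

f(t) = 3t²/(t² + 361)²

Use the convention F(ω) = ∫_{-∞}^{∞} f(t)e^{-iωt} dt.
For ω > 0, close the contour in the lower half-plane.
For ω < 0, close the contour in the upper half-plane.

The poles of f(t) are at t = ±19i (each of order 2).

Let g(z) = f(z)e^{-iωz}; for large |z| the factor e^{-iωz} decays in the lower half-plane when ω > 0 and in the upper half-plane when ω < 0.

Case ω > 0 (lower half-plane, clockwise contour ⇒ F(ω) = -2πi·ΣRes):
  Res_{z = - 19 i} g(z) = \frac{3 i \left(1 - 19 \omega\right) e^{- 19 \omega}}{76} (pole of order 2)
  F(ω) = -2πi·ΣRes = \frac{3 \pi \left(1 - 19 \omega\right) e^{- 19 \omega}}{38}

Case ω < 0 (upper half-plane, counterclockwise contour ⇒ F(ω) = +2πi·ΣRes):
  Res_{z = 19 i} g(z) = \frac{3 i \left(- 19 \omega - 1\right) e^{19 \omega}}{76} (pole of order 2)
  F(ω) = 2πi·ΣRes = \frac{3 \pi \left(19 \omega + 1\right) e^{19 \omega}}{38}

Both cases combine into a single formula in |ω|:

F(ω) = \frac{3 \pi \left(1 - 19 \left|{\omega}\right|\right) e^{- 19 \left|{\omega}\right|}}{38}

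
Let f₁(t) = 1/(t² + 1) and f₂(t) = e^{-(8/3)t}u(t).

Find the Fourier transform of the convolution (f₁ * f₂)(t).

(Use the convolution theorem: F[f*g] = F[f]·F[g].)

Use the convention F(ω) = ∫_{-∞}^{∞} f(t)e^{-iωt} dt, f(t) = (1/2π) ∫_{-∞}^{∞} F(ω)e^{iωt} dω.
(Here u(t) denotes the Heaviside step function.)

F[f₁*f₂](ω) = \frac{3 \pi e^{- \left|{\omega}\right|}}{3 i \omega + 8}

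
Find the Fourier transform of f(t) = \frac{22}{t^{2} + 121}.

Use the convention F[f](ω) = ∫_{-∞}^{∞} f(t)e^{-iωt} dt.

F(ω) = 2 \pi e^{- 11 \left|{\omega}\right|}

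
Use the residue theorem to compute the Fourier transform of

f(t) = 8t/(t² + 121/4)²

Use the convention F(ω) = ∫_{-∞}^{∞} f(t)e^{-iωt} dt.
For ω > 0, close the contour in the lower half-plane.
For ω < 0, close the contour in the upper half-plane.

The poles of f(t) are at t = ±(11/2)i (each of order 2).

Let g(z) = f(z)e^{-iωz}; for large |z| the factor e^{-iωz} decays in the lower half-plane when ω > 0 and in the upper half-plane when ω < 0.

Case ω > 0 (lower half-plane, clockwise contour ⇒ F(ω) = -2πi·ΣRes):
  Res_{z = - \frac{11 i}{2}} g(z) = \frac{4 \omega e^{- \frac{11 \omega}{2}}}{11} (pole of order 2)
  F(ω) = -2πi·ΣRes = - \frac{8 i \pi \omega e^{- \frac{11 \omega}{2}}}{11}

Case ω < 0 (upper half-plane, counterclockwise contour ⇒ F(ω) = +2πi·ΣRes):
  Res_{z = \frac{11 i}{2}} g(z) = - \frac{4 \omega e^{\frac{11 \omega}{2}}}{11} (pole of order 2)
  F(ω) = 2πi·ΣRes = - \frac{8 i \pi \omega e^{\frac{11 \omega}{2}}}{11}

Both cases combine into a single formula in |ω|:

F(ω) = - \frac{8 i \pi \omega e^{- \frac{11 \left|{\omega}\right|}{2}}}{11}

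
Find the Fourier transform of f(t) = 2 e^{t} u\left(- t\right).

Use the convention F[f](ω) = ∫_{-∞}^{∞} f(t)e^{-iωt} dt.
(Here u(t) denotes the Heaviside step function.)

F(ω) = \frac{2 i}{\omega + i}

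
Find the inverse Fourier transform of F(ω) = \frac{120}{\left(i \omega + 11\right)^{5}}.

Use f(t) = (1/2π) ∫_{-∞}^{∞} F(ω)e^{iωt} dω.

f(t) = 5 t^{4} e^{- 11 t} u\left(t\right)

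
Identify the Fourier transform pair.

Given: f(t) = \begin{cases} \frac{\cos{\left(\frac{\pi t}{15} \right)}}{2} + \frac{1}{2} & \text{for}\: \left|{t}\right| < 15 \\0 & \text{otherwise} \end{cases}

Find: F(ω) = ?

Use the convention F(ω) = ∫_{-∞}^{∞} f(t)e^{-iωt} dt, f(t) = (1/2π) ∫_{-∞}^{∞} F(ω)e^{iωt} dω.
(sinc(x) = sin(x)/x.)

F(ω) = - \frac{15 \pi^{2} \operatorname{sinc}{\left(15 \omega \right)}}{225 \omega^{2} - \pi^{2}}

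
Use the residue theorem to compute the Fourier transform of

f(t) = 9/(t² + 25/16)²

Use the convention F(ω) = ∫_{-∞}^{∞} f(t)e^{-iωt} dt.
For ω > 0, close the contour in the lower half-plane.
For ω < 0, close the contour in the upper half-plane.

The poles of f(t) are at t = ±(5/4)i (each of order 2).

Let g(z) = f(z)e^{-iωz}; for large |z| the factor e^{-iωz} decays in the lower half-plane when ω > 0 and in the upper half-plane when ω < 0.

Case ω > 0 (lower half-plane, clockwise contour ⇒ F(ω) = -2πi·ΣRes):
  Res_{z = - \frac{5 i}{4}} g(z) = \frac{36 i \left(5 \omega + 4\right) e^{- \frac{5 \omega}{4}}}{125} (pole of order 2)
  F(ω) = -2πi·ΣRes = \frac{72 \pi \left(5 \omega + 4\right) e^{- \frac{5 \omega}{4}}}{125}

Case ω < 0 (upper half-plane, counterclockwise contour ⇒ F(ω) = +2πi·ΣRes):
  Res_{z = \frac{5 i}{4}} g(z) = \frac{36 i \left(5 \omega - 4\right) e^{\frac{5 \omega}{4}}}{125} (pole of order 2)
  F(ω) = 2πi·ΣRes = \frac{72 \pi \left(4 - 5 \omega\right) e^{\frac{5 \omega}{4}}}{125}

Both cases combine into a single formula in |ω|:

F(ω) = \frac{72 \pi \left(5 \left|{\omega}\right| + 4\right) e^{- \frac{5 \left|{\omega}\right|}{4}}}{125}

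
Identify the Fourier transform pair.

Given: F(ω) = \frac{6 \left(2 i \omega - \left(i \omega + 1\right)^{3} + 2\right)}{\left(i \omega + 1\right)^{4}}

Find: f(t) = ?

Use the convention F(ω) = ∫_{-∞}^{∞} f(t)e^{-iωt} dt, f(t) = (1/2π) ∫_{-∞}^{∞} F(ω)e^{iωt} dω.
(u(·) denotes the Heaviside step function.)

f(t) = 6 \left(t^{2} - 1\right) e^{- t} u\left(t\right)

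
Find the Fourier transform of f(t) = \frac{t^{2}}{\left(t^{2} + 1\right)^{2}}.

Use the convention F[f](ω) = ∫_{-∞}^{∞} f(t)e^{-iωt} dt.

F(ω) = \frac{\pi \left(1 - \left|{\omega}\right|\right) e^{- \left|{\omega}\right|}}{2}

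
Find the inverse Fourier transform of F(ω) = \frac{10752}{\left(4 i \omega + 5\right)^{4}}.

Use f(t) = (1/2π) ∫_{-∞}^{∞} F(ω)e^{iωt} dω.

f(t) = 7 t^{3} e^{- \frac{5 t}{4}} u\left(t\right)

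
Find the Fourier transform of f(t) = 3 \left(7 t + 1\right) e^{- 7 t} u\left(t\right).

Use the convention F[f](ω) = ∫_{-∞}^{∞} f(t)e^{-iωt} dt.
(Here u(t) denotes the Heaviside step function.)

F(ω) = \frac{3 \left(- i \omega - 14\right)}{\omega^{2} - 14 i \omega - 49}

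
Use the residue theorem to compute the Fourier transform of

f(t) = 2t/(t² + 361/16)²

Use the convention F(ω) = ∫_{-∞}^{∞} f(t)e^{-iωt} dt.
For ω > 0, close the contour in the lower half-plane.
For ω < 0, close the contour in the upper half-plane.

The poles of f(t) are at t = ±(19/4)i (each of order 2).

Let g(z) = f(z)e^{-iωz}; for large |z| the factor e^{-iωz} decays in the lower half-plane when ω > 0 and in the upper half-plane when ω < 0.

Case ω > 0 (lower half-plane, clockwise contour ⇒ F(ω) = -2πi·ΣRes):
  Res_{z = - \frac{19 i}{4}} g(z) = \frac{2 \omega e^{- \frac{19 \omega}{4}}}{19} (pole of order 2)
  F(ω) = -2πi·ΣRes = - \frac{4 i \pi \omega e^{- \frac{19 \omega}{4}}}{19}

Case ω < 0 (upper half-plane, counterclockwise contour ⇒ F(ω) = +2πi·ΣRes):
  Res_{z = \frac{19 i}{4}} g(z) = - \frac{2 \omega e^{\frac{19 \omega}{4}}}{19} (pole of order 2)
  F(ω) = 2πi·ΣRes = - \frac{4 i \pi \omega e^{\frac{19 \omega}{4}}}{19}

Both cases combine into a single formula in |ω|:

F(ω) = - \frac{4 i \pi \omega e^{- \frac{19 \left|{\omega}\right|}{4}}}{19}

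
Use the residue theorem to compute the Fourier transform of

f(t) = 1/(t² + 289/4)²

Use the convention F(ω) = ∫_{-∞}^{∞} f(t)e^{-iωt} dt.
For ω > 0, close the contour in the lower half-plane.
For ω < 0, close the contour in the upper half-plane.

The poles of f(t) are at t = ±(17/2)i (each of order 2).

Let g(z) = f(z)e^{-iωz}; for large |z| the factor e^{-iωz} decays in the lower half-plane when ω > 0 and in the upper half-plane when ω < 0.

Case ω > 0 (lower half-plane, clockwise contour ⇒ F(ω) = -2πi·ΣRes):
  Res_{z = - \frac{17 i}{2}} g(z) = \frac{i \left(17 \omega + 2\right) e^{- \frac{17 \omega}{2}}}{4913} (pole of order 2)
  F(ω) = -2πi·ΣRes = \frac{2 \pi \left(17 \omega + 2\right) e^{- \frac{17 \omega}{2}}}{4913}

Case ω < 0 (upper half-plane, counterclockwise contour ⇒ F(ω) = +2πi·ΣRes):
  Res_{z = \frac{17 i}{2}} g(z) = \frac{i \left(17 \omega - 2\right) e^{\frac{17 \omega}{2}}}{4913} (pole of order 2)
  F(ω) = 2πi·ΣRes = \frac{2 \pi \left(2 - 17 \omega\right) e^{\frac{17 \omega}{2}}}{4913}

Both cases combine into a single formula in |ω|:

F(ω) = \frac{2 \pi \left(17 \left|{\omega}\right| + 2\right) e^{- \frac{17 \left|{\omega}\right|}{2}}}{4913}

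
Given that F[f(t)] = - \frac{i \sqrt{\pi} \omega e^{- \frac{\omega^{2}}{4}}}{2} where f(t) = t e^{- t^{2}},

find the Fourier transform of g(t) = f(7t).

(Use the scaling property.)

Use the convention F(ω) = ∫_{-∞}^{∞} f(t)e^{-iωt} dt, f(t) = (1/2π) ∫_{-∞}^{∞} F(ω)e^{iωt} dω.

F[g](ω) = - \frac{i \sqrt{\pi} \omega e^{- \frac{\omega^{2}}{196}}}{98}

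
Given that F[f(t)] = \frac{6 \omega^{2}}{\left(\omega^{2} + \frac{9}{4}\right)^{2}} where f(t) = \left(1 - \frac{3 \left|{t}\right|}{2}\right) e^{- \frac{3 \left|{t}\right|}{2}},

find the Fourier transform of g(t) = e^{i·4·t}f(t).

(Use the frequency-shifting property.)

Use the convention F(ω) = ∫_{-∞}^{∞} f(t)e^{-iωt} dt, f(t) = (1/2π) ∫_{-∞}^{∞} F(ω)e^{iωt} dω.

F[g](ω) = \frac{96 \left(\omega - 4\right)^{2}}{\left(4 \left(\omega - 4\right)^{2} + 9\right)^{2}}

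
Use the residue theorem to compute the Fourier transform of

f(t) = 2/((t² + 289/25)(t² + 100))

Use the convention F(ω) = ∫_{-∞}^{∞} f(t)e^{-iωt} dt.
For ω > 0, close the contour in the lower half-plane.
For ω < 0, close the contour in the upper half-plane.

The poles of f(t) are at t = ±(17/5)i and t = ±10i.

Let g(z) = f(z)e^{-iωz}; for large |z| the factor e^{-iωz} decays in the lower half-plane when ω > 0 and in the upper half-plane when ω < 0.

Case ω > 0 (lower half-plane, clockwise contour ⇒ F(ω) = -2πi·ΣRes):
  Res_{z = - \frac{17 i}{5}} g(z) = \frac{125 i e^{- \frac{17 \omega}{5}}}{37587}
  Res_{z = - 10 i} g(z) = - \frac{5 i e^{- 10 \omega}}{4422}
  F(ω) = -2πi·ΣRes = - \frac{5 \pi e^{- 10 \omega}}{2211} + \frac{250 \pi e^{- \frac{17 \omega}{5}}}{37587}

Case ω < 0 (upper half-plane, counterclockwise contour ⇒ F(ω) = +2πi·ΣRes):
  Res_{z = \frac{17 i}{5}} g(z) = - \frac{125 i e^{\frac{17 \omega}{5}}}{37587}
  Res_{z = 10 i} g(z) = \frac{5 i e^{10 \omega}}{4422}
  F(ω) = 2πi·ΣRes = \frac{5 \pi \left(50 e^{\frac{17 \omega}{5}} - 17 e^{10 \omega}\right)}{37587}

Both cases combine into a single formula in |ω|:

F(ω) = - \frac{5 \pi e^{- 10 \left|{\omega}\right|}}{2211} + \frac{250 \pi e^{- \frac{17 \left|{\omega}\right|}{5}}}{37587}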